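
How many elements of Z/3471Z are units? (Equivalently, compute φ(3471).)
Z/3471Z has φ(3471) = 2112 units

An element a ∈ Z/3471Z is a unit iff gcd(a, 3471) = 1, so the number of units is φ(3471). φ is multiplicative, with φ(p^e) = p^e − p^(e−1). Factorise 3471 = 3 · 13 · 89. Then
  φ(3471) = (3 − 1) · (13 − 1) · (89 − 1) = 2 · 12 · 88 = 2112.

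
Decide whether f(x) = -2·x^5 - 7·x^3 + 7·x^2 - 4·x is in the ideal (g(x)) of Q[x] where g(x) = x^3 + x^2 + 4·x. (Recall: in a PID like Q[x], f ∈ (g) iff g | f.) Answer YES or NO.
In Q[x] the ideal (g) consists of all multiples of g, so f ∈ (g) iff g | f, i.e. iff the remainder of f on division by g is 0. Divide f by g (g is monic, so eliminate the leading term of the running remainder at each step):
  leading term -2·x^5: subtract (-2·x^2)·g(x) = -2·x^5 - 2·x^4 - 8·x^3, leaving 2·x^4 + x^3 + 7·x^2 - 4·x
  leading term 2·x^4: subtract (2·x)·g(x) = 2·x^4 + 2·x^3 + 8·x^2, leaving -x^3 - x^2 - 4·x
  leading term -x^3: subtract (-1)·g(x) = -x^3 - x^2 - 4·x, leaving 0
The remainder is 0, so f(x) = g(x) · h(x) with h(x) = -2·x^2 + 2·x - 1. Hence g | f, i.e. f ∈ (g).

Final answer: YES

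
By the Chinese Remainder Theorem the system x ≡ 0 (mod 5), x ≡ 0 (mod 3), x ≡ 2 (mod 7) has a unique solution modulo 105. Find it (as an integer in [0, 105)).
x ≡ 30 (mod 105); the representative in [0, 105) is 30

The moduli 5, 3, 7 are pairwise coprime, so by the CRT there is a unique solution mod 5·3·7 = 105.
Solve by successive substitution. Start with x ≡ 0 (mod 5).
  Combine with x ≡ 0 (mod 3): write x = 5·t and require 5·t ≡ 0 (mod 3). Since 5^(−1) ≡ 2 (mod 3) (5 ≡ 2 (mod 3)), t ≡ 2·0 ≡ 0 (mod 3). So x ≡ 5·0 = 0 (mod 15).
  Combine with x ≡ 2 (mod 7): write x = 15·t and require 15·t ≡ 2 (mod 7). Since 15^(−1) ≡ 1 (mod 7) (15 ≡ 1 (mod 7)), t ≡ 1·2 ≡ 2 (mod 7). So x ≡ 15·2 = 30 (mod 105).
Unique solution in [0, 105): x = 30.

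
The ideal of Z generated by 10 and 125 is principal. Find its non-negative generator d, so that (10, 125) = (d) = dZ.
(10, 125) = (5); d = 5

In the PID Z, (a, b) is generated by gcd(a, b). Compute gcd(125, 10) with the extended Euclidean algorithm, tracking rows (r, s, t) with s·125 + t·10 = r:
  row A: (125, 1, 0)   [1·125 + 0·10 = 125]
  row B: (10, 0, 1)   [0·125 + 1·10 = 10]
  125 = 12·10 + 5   → row C = row A − 12·row B = (5, 1, −12)   [check: 1·125 − 12·10 = 5]
  10 = 2·5 + 0   → remainder 0, stop. gcd = 5 (last nonzero row C).
So gcd(10, 125) = 5, with Bézout identity 1·125 − 12·10 = 5. Containment (⊇): the Bézout identity exhibits 5 as an element of (10, 125), giving (5) ⊆ (10, 125). Containment (⊆): since 5 | 10 and 5 | 125 (10 = 5·2, 125 = 5·25), every Z-linear combination of 10 and 125 is divisible by 5, so (10, 125) ⊆ (5). Therefore (10, 125) = (5), d = 5.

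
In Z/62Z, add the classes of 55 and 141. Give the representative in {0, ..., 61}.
10

Reduce the summands first: 141 ≡ 17 (mod 62), so 55 + 141 ≡ 55 + 17 (mod 62). 55 + 17 = 72; 72 = 1·62 + 10, so (55 + 141) mod 62 = 10.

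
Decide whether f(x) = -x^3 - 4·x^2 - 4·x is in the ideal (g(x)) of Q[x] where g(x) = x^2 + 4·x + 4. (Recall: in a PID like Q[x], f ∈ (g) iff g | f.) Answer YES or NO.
YES

In Q[x] the ideal (g) consists of all multiples of g, so f ∈ (g) iff g | f, i.e. iff the remainder of f on division by g is 0. Divide f by g (g is monic, so eliminate the leading term of the running remainder at each step):
  leading term -x^3: subtract (-x)·g(x) = -x^3 - 4·x^2 - 4·x, leaving 0
The remainder is 0, so f(x) = g(x) · h(x) with h(x) = -x. Hence g | f, i.e. f ∈ (g).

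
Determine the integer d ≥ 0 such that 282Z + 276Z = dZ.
(282, 276) = (6); d = 6

In the PID Z, (a, b) is generated by gcd(a, b). Compute gcd(282, 276) with the extended Euclidean algorithm, tracking rows (r, s, t) with s·282 + t·276 = r:
  row A: (282, 1, 0)   [1·282 + 0·276 = 282]
  row B: (276, 0, 1)   [0·282 + 1·276 = 276]
  282 = 1·276 + 6   → row C = row A − 1·row B = (6, 1, −1)   [check: 1·282 − 1·276 = 6]
  276 = 46·6 + 0   → remainder 0, stop. gcd = 6 (last nonzero row C).
So gcd(282, 276) = 6, with Bézout identity 1·282 − 1·276 = 6. Containment (⊇): the Bézout identity exhibits 6 as an element of (282, 276), giving (6) ⊆ (282, 276). Containment (⊆): since 6 | 282 and 6 | 276 (282 = 6·47, 276 = 6·46), every Z-linear combination of 282 and 276 is divisible by 6, so (282, 276) ⊆ (6). Therefore (282, 276) = (6), d = 6.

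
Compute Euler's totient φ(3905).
φ is multiplicative, with φ(p^e) = p^e − p^(e−1). Factorise 3905 = 5 · 11 · 71. Then
  φ(3905) = (5 − 1) · (11 − 1) · (71 − 1) = 4 · 10 · 70 = 2800.

Final answer: φ(3905) = 2800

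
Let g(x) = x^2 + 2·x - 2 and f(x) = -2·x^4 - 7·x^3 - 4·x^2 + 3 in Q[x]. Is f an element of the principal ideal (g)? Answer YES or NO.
In Q[x] the ideal (g) consists of all multiples of g, so f ∈ (g) iff g | f, i.e. iff the remainder of f on division by g is 0. Divide f by g (g is monic, so eliminate the leading term of the running remainder at each step):
  leading term -2·x^4: subtract (-2·x^2)·g(x) = -2·x^4 - 4·x^3 + 4·x^2, leaving -3·x^3 - 8·x^2 + 3
  leading term -3·x^3: subtract (-3·x)·g(x) = -3·x^3 - 6·x^2 + 6·x, leaving -2·x^2 - 6·x + 3
  leading term -2·x^2: subtract (-2)·g(x) = -2·x^2 - 4·x + 4, leaving -2·x - 1
The remainder r(x) = -2·x - 1 ≠ 0 (and deg r < deg g), so g ∤ f, i.e. f ∉ (g).

Final answer: NO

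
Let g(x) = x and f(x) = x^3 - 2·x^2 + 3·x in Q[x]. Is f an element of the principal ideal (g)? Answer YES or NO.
In Q[x] the ideal (g) consists of all multiples of g, so f ∈ (g) iff g | f, i.e. iff the remainder of f on division by g is 0. Divide f by g (g is monic, so eliminate the leading term of the running remainder at each step):
  leading term x^3: subtract (x^2)·g(x) = x^3, leaving -2·x^2 + 3·x
  leading term -2·x^2: subtract (-2·x)·g(x) = -2·x^2, leaving 3·x
  leading term 3·x: subtract (3)·g(x) = 3·x, leaving 0
The remainder is 0, so f(x) = g(x) · h(x) with h(x) = x^2 - 2·x + 3. Hence g | f, i.e. f ∈ (g).

Final answer: YES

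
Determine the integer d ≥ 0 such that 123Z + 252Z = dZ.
(123, 252) = (3); d = 3

In the PID Z, (a, b) is generated by gcd(a, b). Compute gcd(252, 123) with the extended Euclidean algorithm, tracking rows (r, s, t) with s·252 + t·123 = r:
  row A: (252, 1, 0)   [1·252 + 0·123 = 252]
  row B: (123, 0, 1)   [0·252 + 1·123 = 123]
  252 = 2·123 + 6   → row C = row A − 2·row B = (6, 1, −2)   [check: 1·252 − 2·123 = 6]
  123 = 20·6 + 3   → row D = row B − 20·row C = (3, −20, 41)   [check: −20·252 + 41·123 = 3]
  6 = 2·3 + 0   → remainder 0, stop. gcd = 3 (last nonzero row D).
So gcd(123, 252) = 3, with Bézout identity −20·252 + 41·123 = 3. Containment (⊇): the Bézout identity exhibits 3 as an element of (123, 252), giving (3) ⊆ (123, 252). Containment (⊆): since 3 | 123 and 3 | 252 (123 = 3·41, 252 = 3·84), every Z-linear combination of 123 and 252 is divisible by 3, so (123, 252) ⊆ (3). Therefore (123, 252) = (3), d = 3.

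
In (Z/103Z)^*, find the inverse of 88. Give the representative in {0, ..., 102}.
88^(−1) ≡ 48 (mod 103)

Apply the extended Euclidean algorithm to (103, 88), tracking rows (r, s, t) with s·103 + t·88 = r. Each division r_prev = q·r_cur + r_new produces the new row as (previous row) − q·(current row):
  row A: (103, 1, 0)   [1·103 + 0·88 = 103]
  row B: (88, 0, 1)   [0·103 + 1·88 = 88]
  103 = 1·88 + 15   → row C = row A − 1·row B = (15, 1, −1)   [check: 1·103 − 1·88 = 15]
  88 = 5·15 + 13   → row D = row B − 5·row C = (13, −5, 6)   [check: −5·103 + 6·88 = 13]
  15 = 1·13 + 2   → row E = row C − 1·row D = (2, 6, −7)   [check: 6·103 − 7·88 = 2]
  13 = 6·2 + 1   → row F = row D − 6·row E = (1, −41, 48)   [check: −41·103 + 48·88 = 1]
  2 = 2·1 + 0   → remainder 0, stop. gcd = 1 (last nonzero row F).
The gcd is 1, so 88 is invertible mod 103. The last nonzero row gives −41·103 + 48·88 = 1, so t = 48. So 88^(−1) ≡ 48 (mod 103). Verify: 88 · 48 = 4224 ≡ 1 (mod 103). ✓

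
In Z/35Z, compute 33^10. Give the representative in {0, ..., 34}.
9

Use repeated squaring. Binary(10) = 1010. Walk through the bits of the exponent 10 left-to-right: at each bit after the leading one, square the running value, then multiply by 33 if the bit is 1 (always reducing mod 35):
  bit 1 = 1 (leading): start with 33.
  bit 2 = 0: square 33^2 = 1089 ≡ 4 (mod 35).
  bit 3 = 1: square 4^2 = 16; bit is 1, so multiply 16·33 = 528 ≡ 3 (mod 35).
  bit 4 = 0: square 3^2 = 9 (mod 35).
Final value: 33^10 ≡ 9 (mod 35).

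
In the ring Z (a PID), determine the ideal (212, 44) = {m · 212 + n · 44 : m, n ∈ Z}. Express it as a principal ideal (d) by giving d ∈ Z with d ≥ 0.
In the PID Z, (a, b) is generated by gcd(a, b). Compute gcd(212, 44) with the extended Euclidean algorithm, tracking rows (r, s, t) with s·212 + t·44 = r:
  row A: (212, 1, 0)   [1·212 + 0·44 = 212]
  row B: (44, 0, 1)   [0·212 + 1·44 = 44]
  212 = 4·44 + 36   → row C = row A − 4·row B = (36, 1, −4)   [check: 1·212 − 4·44 = 36]
  44 = 1·36 + 8   → row D = row B − 1·row C = (8, −1, 5)   [check: −1·212 + 5·44 = 8]
  36 = 4·8 + 4   → row E = row C − 4·row D = (4, 5, −24)   [check: 5·212 − 24·44 = 4]
  8 = 2·4 + 0   → remainder 0, stop. gcd = 4 (last nonzero row E).
So gcd(212, 44) = 4, with Bézout identity 5·212 − 24·44 = 4. Containment (⊇): the Bézout identity exhibits 4 as an element of (212, 44), giving (4) ⊆ (212, 44). Containment (⊆): since 4 | 212 and 4 | 44 (212 = 4·53, 44 = 4·11), every Z-linear combination of 212 and 44 is divisible by 4, so (212, 44) ⊆ (4). Therefore (212, 44) = (4), d = 4.

Final answer: (212, 44) = (4); d = 4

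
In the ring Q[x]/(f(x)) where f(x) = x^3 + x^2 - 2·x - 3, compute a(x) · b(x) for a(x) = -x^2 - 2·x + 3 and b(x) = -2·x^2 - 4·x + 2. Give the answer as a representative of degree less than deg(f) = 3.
First multiply in Q[x] without reducing: a · b = 2·x^4 + 8·x^3 - 16·x + 6. Now divide by f(x) = x^3 + x^2 - 2·x - 3, eliminating the leading term at each step:
  leading term 2·x^4: subtract (2·x)·f(x) = 2·x^4 + 2·x^3 - 4·x^2 - 6·x, leaving 6·x^3 + 4·x^2 - 10·x + 6
  leading term 6·x^3: subtract (6)·f(x) = 6·x^3 + 6·x^2 - 12·x - 18, leaving -2·x^2 + 2·x + 24
The degree is now < 3, so this is the remainder. Hence a · b ≡ -2·x^2 + 2·x + 24 in Q[x]/(f).

Final answer: a · b ≡ -2·x^2 + 2·x + 24 (mod f(x))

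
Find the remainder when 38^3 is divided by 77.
Use repeated squaring. Binary(3) = 11. Walk through the bits of the exponent 3 left-to-right: at each bit after the leading one, square the running value, then multiply by 38 if the bit is 1 (always reducing mod 77):
  bit 1 = 1 (leading): start with 38.
  bit 2 = 1: square 38^2 = 1444 ≡ 58; bit is 1, so multiply 58·38 = 2204 ≡ 48 (mod 77).
Final value: 38^3 ≡ 48 (mod 77).

Final answer: 48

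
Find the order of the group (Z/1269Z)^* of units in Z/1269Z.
(Z/1269Z)^* consists of the classes a with gcd(a, 1269) = 1, so its order is φ(1269). φ is multiplicative, with φ(p^e) = p^e − p^(e−1). Factorise 1269 = 3^3 · 47. Then
  φ(1269) = (3^3 − 3^2) · (47 − 1) = 18 · 46 = 828.
Thus |(Z/1269Z)^*| = 828.

Final answer: |(Z/1269Z)^*| = 828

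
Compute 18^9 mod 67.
27

Use repeated squaring. Binary(9) = 1001. Walk through the bits of the exponent 9 left-to-right: at each bit after the leading one, square the running value, then multiply by 18 if the bit is 1 (always reducing mod 67):
  bit 1 = 1 (leading): start with 18.
  bit 2 = 0: square 18^2 = 324 ≡ 56 (mod 67).
  bit 3 = 0: square 56^2 = 3136 ≡ 54 (mod 67).
  bit 4 = 1: square 54^2 = 2916 ≡ 35; bit is 1, so multiply 35·18 = 630 ≡ 27 (mod 67).
Final value: 18^9 ≡ 27 (mod 67).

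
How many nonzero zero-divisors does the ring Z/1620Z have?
Z/1620Z has 1187 nonzero zero-divisors

In Z/1620Z each nonzero element is either a unit (gcd with 1620 is 1) or a zero-divisor (gcd > 1). The number of units is φ(1620): factorise 1620 = 2^2 · 3^4 · 5, so φ(1620) = (2^2 − 2^1) · (3^4 − 3^3) · (5 − 1) = 2 · 54 · 4 = 432. The nonzero elements number 1620 − 1 = 1619. Hence the nonzero zero-divisors number 1619 − 432 = 1187.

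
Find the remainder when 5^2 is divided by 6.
Use repeated squaring. Binary(2) = 10. Walk through the bits of the exponent 2 left-to-right: at each bit after the leading one, square the running value, then multiply by 5 if the bit is 1 (always reducing mod 6):
  bit 1 = 1 (leading): start with 5.
  bit 2 = 0: square 5^2 = 25 ≡ 1 (mod 6).
Final value: 5^2 ≡ 1 (mod 6).

Final answer: 1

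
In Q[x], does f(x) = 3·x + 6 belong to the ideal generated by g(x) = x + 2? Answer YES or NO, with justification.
In Q[x] the ideal (g) consists of all multiples of g, so f ∈ (g) iff g | f, i.e. iff the remainder of f on division by g is 0. Divide f by g (g is monic, so eliminate the leading term of the running remainder at each step):
  leading term 3·x: subtract (3)·g(x) = 3·x + 6, leaving 0
The remainder is 0, so f(x) = g(x) · h(x) with h(x) = 3. Hence g | f, i.e. f ∈ (g).

Final answer: YES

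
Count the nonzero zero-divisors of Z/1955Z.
Z/1955Z has 546 nonzero zero-divisors

In Z/1955Z each nonzero element is either a unit (gcd with 1955 is 1) or a zero-divisor (gcd > 1). The number of units is φ(1955): factorise 1955 = 5 · 17 · 23, so φ(1955) = (5 − 1) · (17 − 1) · (23 − 1) = 4 · 16 · 22 = 1408. The nonzero elements number 1955 − 1 = 1954. Hence the nonzero zero-divisors number 1954 − 1408 = 546.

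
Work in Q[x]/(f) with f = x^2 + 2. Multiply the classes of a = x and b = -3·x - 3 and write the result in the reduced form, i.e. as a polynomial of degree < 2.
First multiply in Q[x] without reducing: a · b = -3·x^2 - 3·x. Now divide by f(x) = x^2 + 2, eliminating the leading term at each step:
  leading term -3·x^2: subtract (-3)·f(x) = -3·x^2 - 6, leaving 6 - 3·x
The degree is now < 2, so this is the remainder. Hence a · b ≡ 6 - 3·x in Q[x]/(f).

Final answer: a · b ≡ 6 - 3·x (mod f(x))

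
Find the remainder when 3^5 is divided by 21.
12

Use repeated squaring. Binary(5) = 101. Walk through the bits of the exponent 5 left-to-right: at each bit after the leading one, square the running value, then multiply by 3 if the bit is 1 (always reducing mod 21):
  bit 1 = 1 (leading): start with 3.
  bit 2 = 0: square 3^2 = 9 (mod 21).
  bit 3 = 1: square 9^2 = 81 ≡ 18; bit is 1, so multiply 18·3 = 54 ≡ 12 (mod 21).
Final value: 3^5 ≡ 12 (mod 21).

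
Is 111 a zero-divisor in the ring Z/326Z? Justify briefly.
gcd(111, 326) = 1, so 111 is a unit in Z/326Z (it has a multiplicative inverse). A unit cannot be a zero-divisor: if 111·b ≡ 0 then multiplying both sides by 111^(−1) gives b ≡ 0. So 111 is not a zero-divisor.

Final answer: NO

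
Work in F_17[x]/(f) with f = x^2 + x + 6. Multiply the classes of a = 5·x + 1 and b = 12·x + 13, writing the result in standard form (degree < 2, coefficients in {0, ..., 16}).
Multiply as integer polynomials: a · b = 60·x^2 + 77·x + 13. Reducing coefficients mod 17: a · b ≡ 9·x^2 + 9·x + 13. Now divide by f(x) = x^2 + x + 6 in F_17[x], eliminating the leading term at each step:
  leading term 9·x^2: subtract (9)·f(x) = 9·x^2 + 9·x + 3, leaving 10 (coefficients mod 17)
The degree is now < 2, so this is the remainder. Hence a · b ≡ 10 in F_17[x]/(f).

Final answer: a · b ≡ 10 (mod f(x))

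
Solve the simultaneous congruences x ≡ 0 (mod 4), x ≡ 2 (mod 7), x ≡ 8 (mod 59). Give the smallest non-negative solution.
x ≡ 716 (mod 1652); the representative in [0, 1652) is 716

The moduli 4, 7, 59 are pairwise coprime, so by the CRT there is a unique solution mod 4·7·59 = 1652.
Solve by successive substitution. Start with x ≡ 0 (mod 4).
  Combine with x ≡ 2 (mod 7): write x = 4·t and require 4·t ≡ 2 (mod 7). Since 4^(−1) ≡ 2 (mod 7), t ≡ 2·2 ≡ 4 (mod 7). So x ≡ 4·4 = 16 (mod 28).
  Combine with x ≡ 8 (mod 59): write x = 16 + 28·t and require 16 + 28·t ≡ 8 (mod 59), i.e. 28·t ≡ 8 − 16 ≡ 51 (mod 59). Since 28^(−1) ≡ 19 (mod 59), t ≡ 19·51 ≡ 25 (mod 59). So x ≡ 16 + 28·25 = 716 (mod 1652).
Unique solution in [0, 1652): x = 716.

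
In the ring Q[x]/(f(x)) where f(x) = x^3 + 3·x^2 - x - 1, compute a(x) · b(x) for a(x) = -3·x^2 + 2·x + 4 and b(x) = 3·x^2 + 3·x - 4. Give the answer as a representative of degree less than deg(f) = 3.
First multiply in Q[x] without reducing: a · b = -9·x^4 - 3·x^3 + 30·x^2 + 4·x - 16. Now divide by f(x) = x^3 + 3·x^2 - x - 1, eliminating the leading term at each step:
  leading term -9·x^4: subtract (-9·x)·f(x) = -9·x^4 - 27·x^3 + 9·x^2 + 9·x, leaving 24·x^3 + 21·x^2 - 5·x - 16
  leading term 24·x^3: subtract (24)·f(x) = 24·x^3 + 72·x^2 - 24·x - 24, leaving -51·x^2 + 19·x + 8
The degree is now < 3, so this is the remainder. Hence a · b ≡ -51·x^2 + 19·x + 8 in Q[x]/(f).

Final answer: a · b ≡ -51·x^2 + 19·x + 8 (mod f(x))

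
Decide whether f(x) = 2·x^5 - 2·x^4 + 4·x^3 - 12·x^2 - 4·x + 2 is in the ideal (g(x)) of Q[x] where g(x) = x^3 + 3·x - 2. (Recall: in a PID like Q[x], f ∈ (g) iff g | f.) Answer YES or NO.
NO

In Q[x] the ideal (g) consists of all multiples of g, so f ∈ (g) iff g | f, i.e. iff the remainder of f on division by g is 0. Divide f by g (g is monic, so eliminate the leading term of the running remainder at each step):
  leading term 2·x^5: subtract (2·x^2)·g(x) = 2·x^5 + 6·x^3 - 4·x^2, leaving -2·x^4 - 2·x^3 - 8·x^2 - 4·x + 2
  leading term -2·x^4: subtract (-2·x)·g(x) = -2·x^4 - 6·x^2 + 4·x, leaving -2·x^3 - 2·x^2 - 8·x + 2
  leading term -2·x^3: subtract (-2)·g(x) = -2·x^3 - 6·x + 4, leaving -2·x^2 - 2·x - 2
The remainder r(x) = -2·x^2 - 2·x - 2 ≠ 0 (and deg r < deg g), so g ∤ f, i.e. f ∉ (g).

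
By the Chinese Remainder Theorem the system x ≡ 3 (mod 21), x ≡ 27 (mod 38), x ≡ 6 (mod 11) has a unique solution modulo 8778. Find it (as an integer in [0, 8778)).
The moduli 21, 38, 11 are pairwise coprime, so by the CRT there is a unique solution mod 21·38·11 = 8778.
Solve by successive substitution. Start with x ≡ 3 (mod 21).
  Combine with x ≡ 27 (mod 38): write x = 3 + 21·t and require 3 + 21·t ≡ 27 (mod 38), i.e. 21·t ≡ 27 − 3 ≡ 24 (mod 38). Since 21^(−1) ≡ 29 (mod 38), t ≡ 29·24 ≡ 12 (mod 38). So x ≡ 3 + 21·12 = 255 (mod 798).
  Combine with x ≡ 6 (mod 11): write x = 255 + 798·t and require 255 + 798·t ≡ 6 (mod 11), i.e. 798·t ≡ 6 − 255 ≡ 4 (mod 11). Since 798^(−1) ≡ 2 (mod 11) (798 ≡ 6 (mod 11)), t ≡ 2·4 ≡ 8 (mod 11). So x ≡ 255 + 798·8 = 6639 (mod 8778).
Unique solution in [0, 8778): x = 6639.

Final answer: x ≡ 6639 (mod 8778); the representative in [0, 8778) is 6639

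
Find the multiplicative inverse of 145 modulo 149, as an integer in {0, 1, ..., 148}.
145^(−1) ≡ 37 (mod 149)

Apply the extended Euclidean algorithm to (149, 145), tracking rows (r, s, t) with s·149 + t·145 = r. Each division r_prev = q·r_cur + r_new produces the new row as (previous row) − q·(current row):
  row A: (149, 1, 0)   [1·149 + 0·145 = 149]
  row B: (145, 0, 1)   [0·149 + 1·145 = 145]
  149 = 1·145 + 4   → row C = row A − 1·row B = (4, 1, −1)   [check: 1·149 − 1·145 = 4]
  145 = 36·4 + 1   → row D = row B − 36·row C = (1, −36, 37)   [check: −36·149 + 37·145 = 1]
  4 = 4·1 + 0   → remainder 0, stop. gcd = 1 (last nonzero row D).
The gcd is 1, so 145 is invertible mod 149. The last nonzero row gives −36·149 + 37·145 = 1, so t = 37. So 145^(−1) ≡ 37 (mod 149). Verify: 145 · 37 = 5365 ≡ 1 (mod 149). ✓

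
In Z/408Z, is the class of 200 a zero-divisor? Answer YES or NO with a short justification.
YES

gcd(200, 408) = 8 > 1, so 200 is not a unit in Z/408Z. In Z/nZ every nonzero non-unit is a zero-divisor: explicitly, take b = 408/gcd = 51 ≠ 0 (mod 408); then 200·51 = 10200 = 25·408, i.e. 200·51 ≡ 0 (mod 408). So 200 is a zero-divisor.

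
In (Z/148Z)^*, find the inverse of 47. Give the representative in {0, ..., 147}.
47^(−1) ≡ 63 (mod 148)

Apply the extended Euclidean algorithm to (148, 47), tracking rows (r, s, t) with s·148 + t·47 = r. Each division r_prev = q·r_cur + r_new produces the new row as (previous row) − q·(current row):
  row A: (148, 1, 0)   [1·148 + 0·47 = 148]
  row B: (47, 0, 1)   [0·148 + 1·47 = 47]
  148 = 3·47 + 7   → row C = row A − 3·row B = (7, 1, −3)   [check: 1·148 − 3·47 = 7]
  47 = 6·7 + 5   → row D = row B − 6·row C = (5, −6, 19)   [check: −6·148 + 19·47 = 5]
  7 = 1·5 + 2   → row E = row C − 1·row D = (2, 7, −22)   [check: 7·148 − 22·47 = 2]
  5 = 2·2 + 1   → row F = row D − 2·row E = (1, −20, 63)   [check: −20·148 + 63·47 = 1]
  2 = 2·1 + 0   → remainder 0, stop. gcd = 1 (last nonzero row F).
The gcd is 1, so 47 is invertible mod 148. The last nonzero row gives −20·148 + 63·47 = 1, so t = 63. So 47^(−1) ≡ 63 (mod 148). Verify: 47 · 63 = 2961 ≡ 1 (mod 148). ✓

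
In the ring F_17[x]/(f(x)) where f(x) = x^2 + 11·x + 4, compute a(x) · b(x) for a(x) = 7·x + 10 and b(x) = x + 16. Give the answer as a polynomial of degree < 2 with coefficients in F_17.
Multiply as integer polynomials: a · b = 7·x^2 + 122·x + 160. Reducing coefficients mod 17: a · b ≡ 7·x^2 + 3·x + 7. Now divide by f(x) = x^2 + 11·x + 4 in F_17[x], eliminating the leading term at each step:
  leading term 7·x^2: subtract (7)·f(x) = 7·x^2 + 9·x + 11, leaving 11·x + 13 (coefficients mod 17)
The degree is now < 2, so this is the remainder. Hence a · b ≡ 11·x + 13 in F_17[x]/(f).

Final answer: a · b ≡ 11·x + 13 (mod f(x))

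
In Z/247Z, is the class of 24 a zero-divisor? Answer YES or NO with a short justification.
NO

gcd(24, 247) = 1, so 24 is a unit in Z/247Z (it has a multiplicative inverse). A unit cannot be a zero-divisor: if 24·b ≡ 0 then multiplying both sides by 24^(−1) gives b ≡ 0. So 24 is not a zero-divisor.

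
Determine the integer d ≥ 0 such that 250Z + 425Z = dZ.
In the PID Z, (a, b) is generated by gcd(a, b). Compute gcd(425, 250) with the extended Euclidean algorithm, tracking rows (r, s, t) with s·425 + t·250 = r:
  row A: (425, 1, 0)   [1·425 + 0·250 = 425]
  row B: (250, 0, 1)   [0·425 + 1·250 = 250]
  425 = 1·250 + 175   → row C = row A − 1·row B = (175, 1, −1)   [check: 1·425 − 1·250 = 175]
  250 = 1·175 + 75   → row D = row B − 1·row C = (75, −1, 2)   [check: −1·425 + 2·250 = 75]
  175 = 2·75 + 25   → row E = row C − 2·row D = (25, 3, −5)   [check: 3·425 − 5·250 = 25]
  75 = 3·25 + 0   → remainder 0, stop. gcd = 25 (last nonzero row E).
So gcd(250, 425) = 25, with Bézout identity 3·425 − 5·250 = 25. Containment (⊇): the Bézout identity exhibits 25 as an element of (250, 425), giving (25) ⊆ (250, 425). Containment (⊆): since 25 | 250 and 25 | 425 (250 = 25·10, 425 = 25·17), every Z-linear combination of 250 and 425 is divisible by 25, so (250, 425) ⊆ (25). Therefore (250, 425) = (25), d = 25.

Final answer: (250, 425) = (25); d = 25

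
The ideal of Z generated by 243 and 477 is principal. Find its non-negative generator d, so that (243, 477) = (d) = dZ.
(243, 477) = (9); d = 9

In the PID Z, (a, b) is generated by gcd(a, b). Compute gcd(477, 243) with the extended Euclidean algorithm, tracking rows (r, s, t) with s·477 + t·243 = r:
  row A: (477, 1, 0)   [1·477 + 0·243 = 477]
  row B: (243, 0, 1)   [0·477 + 1·243 = 243]
  477 = 1·243 + 234   → row C = row A − 1·row B = (234, 1, −1)   [check: 1·477 − 1·243 = 234]
  243 = 1·234 + 9   → row D = row B − 1·row C = (9, −1, 2)   [check: −1·477 + 2·243 = 9]
  234 = 26·9 + 0   → remainder 0, stop. gcd = 9 (last nonzero row D).
So gcd(243, 477) = 9, with Bézout identity −1·477 + 2·243 = 9. Containment (⊇): the Bézout identity exhibits 9 as an element of (243, 477), giving (9) ⊆ (243, 477). Containment (⊆): since 9 | 243 and 9 | 477 (243 = 9·27, 477 = 9·53), every Z-linear combination of 243 and 477 is divisible by 9, so (243, 477) ⊆ (9). Therefore (243, 477) = (9), d = 9.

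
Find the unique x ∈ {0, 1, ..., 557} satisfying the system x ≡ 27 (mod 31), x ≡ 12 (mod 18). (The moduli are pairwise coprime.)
The moduli 31, 18 are pairwise coprime, so by the CRT there is a unique solution mod 31·18 = 558.
Solve by successive substitution. Start with x ≡ 27 (mod 31).
  Combine with x ≡ 12 (mod 18): write x = 27 + 31·t and require 27 + 31·t ≡ 12 (mod 18), i.e. 31·t ≡ 12 − 27 ≡ 3 (mod 18). Since 31^(−1) ≡ 7 (mod 18) (31 ≡ 13 (mod 18)), t ≡ 7·3 ≡ 3 (mod 18). So x ≡ 27 + 31·3 = 120 (mod 558).
Unique solution in [0, 558): x = 120.

Final answer: x ≡ 120 (mod 558); the representative in [0, 558) is 120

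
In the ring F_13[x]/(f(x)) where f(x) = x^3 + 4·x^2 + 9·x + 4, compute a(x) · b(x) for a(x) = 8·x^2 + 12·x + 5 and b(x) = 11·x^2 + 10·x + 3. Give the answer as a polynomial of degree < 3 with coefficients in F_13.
Multiply as integer polynomials: a · b = 88·x^4 + 212·x^3 + 199·x^2 + 86·x + 15. Reducing coefficients mod 13: a · b ≡ 10·x^4 + 4·x^3 + 4·x^2 + 8·x + 2. Now divide by f(x) = x^3 + 4·x^2 + 9·x + 4 in F_13[x], eliminating the leading term at each step:
  leading term 10·x^4: subtract (10·x)·f(x) = 10·x^4 + x^3 + 12·x^2 + x, leaving 3·x^3 + 5·x^2 + 7·x + 2 (coefficients mod 13)
  leading term 3·x^3: subtract (3)·f(x) = 3·x^3 + 12·x^2 + x + 12, leaving 6·x^2 + 6·x + 3 (coefficients mod 13)
The degree is now < 3, so this is the remainder. Hence a · b ≡ 6·x^2 + 6·x + 3 in F_13[x]/(f).

Final answer: a · b ≡ 6·x^2 + 6·x + 3 (mod f(x))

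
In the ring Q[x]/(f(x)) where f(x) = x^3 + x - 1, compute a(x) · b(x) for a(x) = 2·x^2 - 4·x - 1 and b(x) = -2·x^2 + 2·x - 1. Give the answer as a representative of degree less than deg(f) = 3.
First multiply in Q[x] without reducing: a · b = -4·x^4 + 12·x^3 - 8·x^2 + 2·x + 1. Now divide by f(x) = x^3 + x - 1, eliminating the leading term at each step:
  leading term -4·x^4: subtract (-4·x)·f(x) = -4·x^4 - 4·x^2 + 4·x, leaving 12·x^3 - 4·x^2 - 2·x + 1
  leading term 12·x^3: subtract (12)·f(x) = 12·x^3 + 12·x - 12, leaving -4·x^2 - 14·x + 13
The degree is now < 3, so this is the remainder. Hence a · b ≡ -4·x^2 - 14·x + 13 in Q[x]/(f).

Final answer: a · b ≡ -4·x^2 - 14·x + 13 (mod f(x))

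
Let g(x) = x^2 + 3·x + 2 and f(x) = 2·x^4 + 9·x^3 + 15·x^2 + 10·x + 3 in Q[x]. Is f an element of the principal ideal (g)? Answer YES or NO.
In Q[x] the ideal (g) consists of all multiples of g, so f ∈ (g) iff g | f, i.e. iff the remainder of f on division by g is 0. Divide f by g (g is monic, so eliminate the leading term of the running remainder at each step):
  leading term 2·x^4: subtract (2·x^2)·g(x) = 2·x^4 + 6·x^3 + 4·x^2, leaving 3·x^3 + 11·x^2 + 10·x + 3
  leading term 3·x^3: subtract (3·x)·g(x) = 3·x^3 + 9·x^2 + 6·x, leaving 2·x^2 + 4·x + 3
  leading term 2·x^2: subtract (2)·g(x) = 2·x^2 + 6·x + 4, leaving -2·x - 1
The remainder r(x) = -2·x - 1 ≠ 0 (and deg r < deg g), so g ∤ f, i.e. f ∉ (g).

Final answer: NO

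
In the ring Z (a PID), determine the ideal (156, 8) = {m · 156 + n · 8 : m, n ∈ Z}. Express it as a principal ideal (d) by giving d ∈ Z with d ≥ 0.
(156, 8) = (4); d = 4

In the PID Z, (a, b) is generated by gcd(a, b). Compute gcd(156, 8) with the extended Euclidean algorithm, tracking rows (r, s, t) with s·156 + t·8 = r:
  row A: (156, 1, 0)   [1·156 + 0·8 = 156]
  row B: (8, 0, 1)   [0·156 + 1·8 = 8]
  156 = 19·8 + 4   → row C = row A − 19·row B = (4, 1, −19)   [check: 1·156 − 19·8 = 4]
  8 = 2·4 + 0   → remainder 0, stop. gcd = 4 (last nonzero row C).
So gcd(156, 8) = 4, with Bézout identity 1·156 − 19·8 = 4. Containment (⊇): the Bézout identity exhibits 4 as an element of (156, 8), giving (4) ⊆ (156, 8). Containment (⊆): since 4 | 156 and 4 | 8 (156 = 4·39, 8 = 4·2), every Z-linear combination of 156 and 8 is divisible by 4, so (156, 8) ⊆ (4). Therefore (156, 8) = (4), d = 4.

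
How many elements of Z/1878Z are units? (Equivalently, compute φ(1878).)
Z/1878Z has φ(1878) = 624 units

An element a ∈ Z/1878Z is a unit iff gcd(a, 1878) = 1, so the number of units is φ(1878). φ is multiplicative, with φ(p^e) = p^e − p^(e−1). Factorise 1878 = 2 · 3 · 313. Then
  φ(1878) = (2 − 1) · (3 − 1) · (313 − 1) = 1 · 2 · 312 = 624.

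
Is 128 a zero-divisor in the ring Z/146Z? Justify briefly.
gcd(128, 146) = 2 > 1, so 128 is not a unit in Z/146Z. In Z/nZ every nonzero non-unit is a zero-divisor: explicitly, take b = 146/gcd = 73 ≠ 0 (mod 146); then 128·73 = 9344 = 64·146, i.e. 128·73 ≡ 0 (mod 146). So 128 is a zero-divisor.

Final answer: YES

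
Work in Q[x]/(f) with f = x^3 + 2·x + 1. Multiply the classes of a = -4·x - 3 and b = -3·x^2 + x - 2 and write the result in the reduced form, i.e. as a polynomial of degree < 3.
First multiply in Q[x] without reducing: a · b = 12·x^3 + 5·x^2 + 5·x + 6. Now divide by f(x) = x^3 + 2·x + 1, eliminating the leading term at each step:
  leading term 12·x^3: subtract (12)·f(x) = 12·x^3 + 24·x + 12, leaving 5·x^2 - 19·x - 6
The degree is now < 3, so this is the remainder. Hence a · b ≡ 5·x^2 - 19·x - 6 in Q[x]/(f).

Final answer: a · b ≡ 5·x^2 - 19·x - 6 (mod f(x))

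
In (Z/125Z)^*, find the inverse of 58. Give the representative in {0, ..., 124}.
58^(−1) ≡ 97 (mod 125)

Apply the extended Euclidean algorithm to (125, 58), tracking rows (r, s, t) with s·125 + t·58 = r. Each division r_prev = q·r_cur + r_new produces the new row as (previous row) − q·(current row):
  row A: (125, 1, 0)   [1·125 + 0·58 = 125]
  row B: (58, 0, 1)   [0·125 + 1·58 = 58]
  125 = 2·58 + 9   → row C = row A − 2·row B = (9, 1, −2)   [check: 1·125 − 2·58 = 9]
  58 = 6·9 + 4   → row D = row B − 6·row C = (4, −6, 13)   [check: −6·125 + 13·58 = 4]
  9 = 2·4 + 1   → row E = row C − 2·row D = (1, 13, −28)   [check: 13·125 − 28·58 = 1]
  4 = 4·1 + 0   → remainder 0, stop. gcd = 1 (last nonzero row E).
The gcd is 1, so 58 is invertible mod 125. The last nonzero row gives 13·125 − 28·58 = 1, so t = −28. So 58^(−1) ≡ −28 ≡ 97 (mod 125). Verify: 58 · 97 = 5626 ≡ 1 (mod 125). ✓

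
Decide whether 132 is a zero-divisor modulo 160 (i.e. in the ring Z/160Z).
gcd(132, 160) = 4 > 1, so 132 is not a unit in Z/160Z. In Z/nZ every nonzero non-unit is a zero-divisor: explicitly, take b = 160/gcd = 40 ≠ 0 (mod 160); then 132·40 = 5280 = 33·160, i.e. 132·40 ≡ 0 (mod 160). So 132 is a zero-divisor.

Final answer: YES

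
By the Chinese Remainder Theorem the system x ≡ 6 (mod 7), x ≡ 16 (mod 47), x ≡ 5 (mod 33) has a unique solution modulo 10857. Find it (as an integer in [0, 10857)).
The moduli 7, 47, 33 are pairwise coprime, so by the CRT there is a unique solution mod 7·47·33 = 10857.
Solve by successive substitution. Start with x ≡ 6 (mod 7).
  Combine with x ≡ 16 (mod 47): write x = 6 + 7·t and require 6 + 7·t ≡ 16 (mod 47), i.e. 7·t ≡ 16 − 6 ≡ 10 (mod 47). Since 7^(−1) ≡ 27 (mod 47), t ≡ 27·10 ≡ 35 (mod 47). So x ≡ 6 + 7·35 = 251 (mod 329).
  Combine with x ≡ 5 (mod 33): write x = 251 + 329·t and require 251 + 329·t ≡ 5 (mod 33), i.e. 329·t ≡ 5 − 251 ≡ 18 (mod 33). Since 329^(−1) ≡ 32 (mod 33) (329 ≡ 32 (mod 33)), t ≡ 32·18 ≡ 15 (mod 33). So x ≡ 251 + 329·15 = 5186 (mod 10857).
Unique solution in [0, 10857): x = 5186.

Final answer: x ≡ 5186 (mod 10857); the representative in [0, 10857) is 5186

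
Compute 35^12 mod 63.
28

Use repeated squaring. Binary(12) = 1100. Walk through the bits of the exponent 12 left-to-right: at each bit after the leading one, square the running value, then multiply by 35 if the bit is 1 (always reducing mod 63):
  bit 1 = 1 (leading): start with 35.
  bit 2 = 1: square 35^2 = 1225 ≡ 28; bit is 1, so multiply 28·35 = 980 ≡ 35 (mod 63).
  bit 3 = 0: square 35^2 = 1225 ≡ 28 (mod 63).
  bit 4 = 0: square 28^2 = 784 ≡ 28 (mod 63).
Final value: 35^12 ≡ 28 (mod 63).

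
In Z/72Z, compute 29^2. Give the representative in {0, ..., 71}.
Use repeated squaring. Binary(2) = 10. Walk through the bits of the exponent 2 left-to-right: at each bit after the leading one, square the running value, then multiply by 29 if the bit is 1 (always reducing mod 72):
  bit 1 = 1 (leading): start with 29.
  bit 2 = 0: square 29^2 = 841 ≡ 49 (mod 72).
Final value: 29^2 ≡ 49 (mod 72).

Final answer: 49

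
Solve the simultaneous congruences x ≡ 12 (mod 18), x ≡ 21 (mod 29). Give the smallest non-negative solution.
x ≡ 282 (mod 522); the representative in [0, 522) is 282

The moduli 18, 29 are pairwise coprime, so by the CRT there is a unique solution mod 18·29 = 522.
Solve by successive substitution. Start with x ≡ 12 (mod 18).
  Combine with x ≡ 21 (mod 29): write x = 12 + 18·t and require 12 + 18·t ≡ 21 (mod 29), i.e. 18·t ≡ 21 − 12 ≡ 9 (mod 29). Since 18^(−1) ≡ 21 (mod 29), t ≡ 21·9 ≡ 15 (mod 29). So x ≡ 12 + 18·15 = 282 (mod 522).
Unique solution in [0, 522): x = 282.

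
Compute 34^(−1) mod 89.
Apply the extended Euclidean algorithm to (89, 34), tracking rows (r, s, t) with s·89 + t·34 = r. Each division r_prev = q·r_cur + r_new produces the new row as (previous row) − q·(current row):
  row A: (89, 1, 0)   [1·89 + 0·34 = 89]
  row B: (34, 0, 1)   [0·89 + 1·34 = 34]
  89 = 2·34 + 21   → row C = row A − 2·row B = (21, 1, −2)   [check: 1·89 − 2·34 = 21]
  34 = 1·21 + 13   → row D = row B − 1·row C = (13, −1, 3)   [check: −1·89 + 3·34 = 13]
  21 = 1·13 + 8   → row E = row C − 1·row D = (8, 2, −5)   [check: 2·89 − 5·34 = 8]
  13 = 1·8 + 5   → row F = row D − 1·row E = (5, −3, 8)   [check: −3·89 + 8·34 = 5]
  8 = 1·5 + 3   → row G = row E − 1·row F = (3, 5, −13)   [check: 5·89 − 13·34 = 3]
  5 = 1·3 + 2   → row H = row F − 1·row G = (2, −8, 21)   [check: −8·89 + 21·34 = 2]
  3 = 1·2 + 1   → row I = row G − 1·row H = (1, 13, −34)   [check: 13·89 − 34·34 = 1]
  2 = 2·1 + 0   → remainder 0, stop. gcd = 1 (last nonzero row I).
The gcd is 1, so 34 is invertible mod 89. The last nonzero row gives 13·89 − 34·34 = 1, so t = −34. So 34^(−1) ≡ −34 ≡ 55 (mod 89). Verify: 34 · 55 = 1870 ≡ 1 (mod 89). ✓

Final answer: 34^(−1) ≡ 55 (mod 89)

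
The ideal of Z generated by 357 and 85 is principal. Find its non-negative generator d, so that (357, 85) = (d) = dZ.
(357, 85) = (17); d = 17

In the PID Z, (a, b) is generated by gcd(a, b). Compute gcd(357, 85) with the extended Euclidean algorithm, tracking rows (r, s, t) with s·357 + t·85 = r:
  row A: (357, 1, 0)   [1·357 + 0·85 = 357]
  row B: (85, 0, 1)   [0·357 + 1·85 = 85]
  357 = 4·85 + 17   → row C = row A − 4·row B = (17, 1, −4)   [check: 1·357 − 4·85 = 17]
  85 = 5·17 + 0   → remainder 0, stop. gcd = 17 (last nonzero row C).
So gcd(357, 85) = 17, with Bézout identity 1·357 − 4·85 = 17. Containment (⊇): the Bézout identity exhibits 17 as an element of (357, 85), giving (17) ⊆ (357, 85). Containment (⊆): since 17 | 357 and 17 | 85 (357 = 17·21, 85 = 17·5), every Z-linear combination of 357 and 85 is divisible by 17, so (357, 85) ⊆ (17). Therefore (357, 85) = (17), d = 17.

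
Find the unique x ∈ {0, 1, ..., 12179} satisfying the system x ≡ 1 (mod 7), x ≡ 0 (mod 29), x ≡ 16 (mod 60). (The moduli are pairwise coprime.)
x ≡ 9976 (mod 12180); the representative in [0, 12180) is 9976

The moduli 7, 29, 60 are pairwise coprime, so by the CRT there is a unique solution mod 7·29·60 = 12180.
Solve by successive substitution. Start with x ≡ 1 (mod 7).
  Combine with x ≡ 0 (mod 29): write x = 1 + 7·t and require 1 + 7·t ≡ 0 (mod 29), i.e. 7·t ≡ 0 − 1 ≡ 28 (mod 29). Since 7^(−1) ≡ 25 (mod 29), t ≡ 25·28 ≡ 4 (mod 29). So x ≡ 1 + 7·4 = 29 (mod 203).
  Combine with x ≡ 16 (mod 60): write x = 29 + 203·t and require 29 + 203·t ≡ 16 (mod 60), i.e. 203·t ≡ 16 − 29 ≡ 47 (mod 60). Since 203^(−1) ≡ 47 (mod 60) (203 ≡ 23 (mod 60)), t ≡ 47·47 ≡ 49 (mod 60). So x ≡ 29 + 203·49 = 9976 (mod 12180).
Unique solution in [0, 12180): x = 9976.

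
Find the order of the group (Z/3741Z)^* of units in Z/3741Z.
(Z/3741Z)^* consists of the classes a with gcd(a, 3741) = 1, so its order is φ(3741). φ is multiplicative, with φ(p^e) = p^e − p^(e−1). Factorise 3741 = 3 · 29 · 43. Then
  φ(3741) = (3 − 1) · (29 − 1) · (43 − 1) = 2 · 28 · 42 = 2352.
Thus |(Z/3741Z)^*| = 2352.

Final answer: |(Z/3741Z)^*| = 2352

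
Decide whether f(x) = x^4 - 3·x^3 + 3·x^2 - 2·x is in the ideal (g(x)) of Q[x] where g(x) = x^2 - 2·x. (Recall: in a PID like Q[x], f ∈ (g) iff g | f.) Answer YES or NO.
In Q[x] the ideal (g) consists of all multiples of g, so f ∈ (g) iff g | f, i.e. iff the remainder of f on division by g is 0. Divide f by g (g is monic, so eliminate the leading term of the running remainder at each step):
  leading term x^4: subtract (x^2)·g(x) = x^4 - 2·x^3, leaving -x^3 + 3·x^2 - 2·x
  leading term -x^3: subtract (-x)·g(x) = -x^3 + 2·x^2, leaving x^2 - 2·x
  leading term x^2: subtract (1)·g(x) = x^2 - 2·x, leaving 0
The remainder is 0, so f(x) = g(x) · h(x) with h(x) = x^2 - x + 1. Hence g | f, i.e. f ∈ (g).

Final answer: YES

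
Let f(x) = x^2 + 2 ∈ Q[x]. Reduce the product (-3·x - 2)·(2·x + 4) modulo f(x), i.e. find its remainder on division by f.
First multiply in Q[x] without reducing: a · b = -6·x^2 - 16·x - 8. Now divide by f(x) = x^2 + 2, eliminating the leading term at each step:
  leading term -6·x^2: subtract (-6)·f(x) = -6·x^2 - 12, leaving 4 - 16·x
The degree is now < 2, so this is the remainder. Hence a · b ≡ 4 - 16·x in Q[x]/(f).

Final answer: a · b ≡ 4 - 16·x (mod f(x))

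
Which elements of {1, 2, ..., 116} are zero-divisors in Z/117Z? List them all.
An element a ∈ Z/117Z (with a ≠ 0) is a zero-divisor iff gcd(a, 117) > 1 (because a is a unit precisely when gcd(a, n) = 1, and in Z/nZ every nonzero, non-unit element is a zero-divisor). Scan a = 1, ..., 116 and keep those with gcd(a, 117) > 1:
  gcd(3, 117) = 3, gcd(6, 117) = 3, gcd(9, 117) = 9, gcd(12, 117) = 3, gcd(13, 117) = 13, gcd(15, 117) = 3, gcd(18, 117) = 9, gcd(21, 117) = 3, gcd(24, 117) = 3, gcd(26, 117) = 13, gcd(27, 117) = 9, gcd(30, 117) = 3, gcd(33, 117) = 3, gcd(36, 117) = 9, gcd(39, 117) = 39, gcd(42, 117) = 3, gcd(45, 117) = 9, gcd(48, 117) = 3, gcd(51, 117) = 3, gcd(52, 117) = 13, gcd(54, 117) = 9, gcd(57, 117) = 3, gcd(60, 117) = 3, gcd(63, 117) = 9, gcd(65, 117) = 13, gcd(66, 117) = 3, gcd(69, 117) = 3, gcd(72, 117) = 9, gcd(75, 117) = 3, gcd(78, 117) = 39, gcd(81, 117) = 9, gcd(84, 117) = 3, gcd(87, 117) = 3, gcd(90, 117) = 9, gcd(91, 117) = 13, gcd(93, 117) = 3, gcd(96, 117) = 3, gcd(99, 117) = 9, gcd(102, 117) = 3, gcd(104, 117) = 13, gcd(105, 117) = 3, gcd(108, 117) = 9, gcd(111, 117) = 3, gcd(114, 117) = 3.
All other a ∈ {1, ..., 116} have gcd(a, 117) = 1 and are units. So the nonzero zero-divisors are exactly the 44 values of a appearing in this scan.

Final answer: nonzero zero-divisors of Z/117Z = {3, 6, 9, 12, 13, 15, 18, 21, 24, 26, 27, 30, 33, 36, 39, 42, 45, 48, 51, 52, 54, 57, 60, 63, 65, 66, 69, 72, 75, 78, 81, 84, 87, 90, 91, 93, 96, 99, 102, 104, 105, 108, 111, 114}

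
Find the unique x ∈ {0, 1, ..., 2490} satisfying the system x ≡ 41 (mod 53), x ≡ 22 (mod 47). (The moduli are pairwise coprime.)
The moduli 53, 47 are pairwise coprime, so by the CRT there is a unique solution mod 53·47 = 2491.
Solve by successive substitution. Start with x ≡ 41 (mod 53).
  Combine with x ≡ 22 (mod 47): write x = 41 + 53·t and require 41 + 53·t ≡ 22 (mod 47), i.e. 53·t ≡ 22 − 41 ≡ 28 (mod 47). Since 53^(−1) ≡ 8 (mod 47) (53 ≡ 6 (mod 47)), t ≡ 8·28 ≡ 36 (mod 47). So x ≡ 41 + 53·36 = 1949 (mod 2491).
Unique solution in [0, 2491): x = 1949.

Final answer: x ≡ 1949 (mod 2491); the representative in [0, 2491) is 1949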